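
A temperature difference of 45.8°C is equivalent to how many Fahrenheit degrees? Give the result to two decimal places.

82.44°F

Only the scale ratio 1.8 matters for a change in temperature.
45.8 × 1.8 = 82.44.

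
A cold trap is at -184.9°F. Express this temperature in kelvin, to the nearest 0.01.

152.65 K

In Celsius: (-184.9 - 32) × 5/9 = -120.5000°C.
In kelvin: -120.5000 + 273.15 = 152.65 K.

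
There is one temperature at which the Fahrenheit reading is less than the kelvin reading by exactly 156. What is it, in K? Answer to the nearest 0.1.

Let K be the kelvin reading. The Fahrenheit reading is F = 1.8·K - 459.67.
Require F - K = -156: (0.8)·K - 459.67 = -156.
K = (-156 + 459.67) / (0.8) = 379.6.

379.6 K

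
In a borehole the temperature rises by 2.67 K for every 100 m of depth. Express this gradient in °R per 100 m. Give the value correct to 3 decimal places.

Since only a temperature interval is involved, the additive offset between the scales drops out.
A change of 1 K is a change of 1.8°R, so 2.67 × 1.8 = 4.806.

4.806 °R/100 m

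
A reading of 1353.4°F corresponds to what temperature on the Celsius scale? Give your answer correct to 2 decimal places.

734.11°C

In Celsius: (1353.4 - 32) × 5/9 = 734.1111°C.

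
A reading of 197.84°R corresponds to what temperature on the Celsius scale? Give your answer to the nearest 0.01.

In Celsius: (197.84 - 491.67) × 5/9 = -163.2389°C.

-163.24°C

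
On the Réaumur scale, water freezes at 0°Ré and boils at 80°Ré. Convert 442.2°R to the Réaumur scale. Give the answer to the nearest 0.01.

First in Celsius: (442.2 - 491.67) × 5/9 = -27.4833°C.
Linearly onto the Réaumur scale: 0 + (-27.4833 / 100) × (80 - 0) = -21.99°Ré.

-21.99°Ré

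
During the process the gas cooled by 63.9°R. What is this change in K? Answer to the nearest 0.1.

For a temperature interval the offset drops out; only the factor 5/9 applies.
63.9 × 5/9 = 35.5.

35.5 K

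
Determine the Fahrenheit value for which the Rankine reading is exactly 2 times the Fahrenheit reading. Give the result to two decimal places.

459.67°F

Let F be the Fahrenheit reading. The Rankine reading is R = 1·F + 459.67.
Require R = 2·F: 1·F + 459.67 = 2·F.
(-1)·F = -459.67  ⇒  F = 459.67.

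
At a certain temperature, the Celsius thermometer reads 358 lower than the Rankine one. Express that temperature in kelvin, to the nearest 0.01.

Let x be the Rankine reading; then the Celsius reading is 5/9·x - 273.15.
(5/9·x - 273.15) - x = -358  ⇒  (-4/9)·x = -84.85  ⇒  x = 190.9125°R.
In Celsius: (190.9125 - 491.67) × 5/9 = -167.0875°C.
In kelvin: -167.0875 + 273.15 = 106.06 K.

106.06 K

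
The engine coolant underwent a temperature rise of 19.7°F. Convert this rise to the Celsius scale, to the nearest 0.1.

10.9°C

Only the scale ratio 5/9 matters for a change in temperature.
19.7 × 5/9 = 10.9.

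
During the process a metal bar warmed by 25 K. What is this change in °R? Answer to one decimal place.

For a temperature interval the offset drops out; only the factor 1.8 applies.
25 × 1.8 = 45.0.

45.0°R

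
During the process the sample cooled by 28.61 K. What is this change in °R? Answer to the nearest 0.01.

Only the scale ratio 1.8 matters for a change in temperature.
28.61 × 1.8 = 51.50.

51.50°R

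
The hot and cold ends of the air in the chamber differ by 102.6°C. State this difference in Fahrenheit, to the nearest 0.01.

184.68°F

For a temperature interval the offset drops out; only the factor 1.8 applies.
102.6 × 1.8 = 184.68.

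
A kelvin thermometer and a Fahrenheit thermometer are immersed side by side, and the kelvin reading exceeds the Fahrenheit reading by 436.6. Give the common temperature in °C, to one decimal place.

-244.3°C

Let x be the kelvin reading; then the Fahrenheit reading is 1.8·x - 459.67.
(1.8·x - 459.67) - x = -436.6  ⇒  (0.8)·x = 23.07  ⇒  x = 28.8375 K.
In Celsius: 28.8375 - 273.15 = -244.3°C.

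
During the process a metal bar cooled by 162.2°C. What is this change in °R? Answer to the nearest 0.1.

Only the scale ratio 1.8 matters for a change in temperature.
162.2 × 1.8 = 292.0.

292.0°R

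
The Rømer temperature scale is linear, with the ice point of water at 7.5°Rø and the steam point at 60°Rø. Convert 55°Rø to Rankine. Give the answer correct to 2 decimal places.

654.53°R

Linear interpolation between the fixed points: C = (55 - 7.5) × 100 / (60 - 7.5) = 90.4762°C.
Then 90.4762 × 1.8 + 491.67 = 654.53°R.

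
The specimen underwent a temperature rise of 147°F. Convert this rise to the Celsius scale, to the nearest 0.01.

81.67°C

For a temperature interval the offset drops out; only the factor 5/9 applies.
147 × 5/9 = 81.67.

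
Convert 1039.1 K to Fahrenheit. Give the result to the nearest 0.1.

1410.7°F

In Celsius: 1039.1 - 273.15 = 765.9500°C.
In Fahrenheit: 765.9500 × 1.8 + 32 = 1410.7°F.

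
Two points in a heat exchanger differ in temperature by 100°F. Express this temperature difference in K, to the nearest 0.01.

An interval of 1°F corresponds to 5/9 K.
100 × 5/9 = 55.56.

55.56 K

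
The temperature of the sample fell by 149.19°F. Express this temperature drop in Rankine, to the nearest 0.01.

Fahrenheit and Rankine degrees are the same size, so the interval is unchanged: 149.19.

149.19°R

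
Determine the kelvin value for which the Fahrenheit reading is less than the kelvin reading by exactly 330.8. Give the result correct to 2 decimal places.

Let K be the kelvin reading. The Fahrenheit reading is F = 1.8·K - 459.67.
Require F - K = -330.8: (0.8)·K - 459.67 = -330.8.
K = (-330.8 + 459.67) / (0.8) = 161.09.

161.09 K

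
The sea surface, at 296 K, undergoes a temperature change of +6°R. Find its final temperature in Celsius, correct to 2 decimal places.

26.18°C

Initial temperature in Celsius: 296 - 273.15 = 22.8500°C.
The 6°R change is an interval, so only the factor 5/9 applies: +6 × 5/9 = +3.3333°C.
Final Celsius temperature: 22.8500 + 3.3333 = 26.1833°C.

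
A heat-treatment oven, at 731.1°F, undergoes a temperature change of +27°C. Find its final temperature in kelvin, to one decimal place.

688.5 K

Initial temperature in Celsius: (731.1 - 32) × 5/9 = 388.3889°C.
Final Celsius temperature: 388.3889 + 27.0000 = 415.3889°C.
In kelvin: 415.3889 + 273.15 = 688.5 K.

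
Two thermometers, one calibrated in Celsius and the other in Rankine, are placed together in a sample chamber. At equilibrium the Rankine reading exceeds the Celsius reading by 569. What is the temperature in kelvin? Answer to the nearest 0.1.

369.8 K

Let x be the Celsius reading; then the Rankine reading is 1.8·x + 491.67.
(1.8·x + 491.67) - x = 569  ⇒  (0.8)·x = 77.33  ⇒  x = 96.6625°C.
In kelvin: 96.6625 + 273.15 = 369.8 K.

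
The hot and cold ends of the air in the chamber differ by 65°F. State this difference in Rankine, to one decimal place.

Fahrenheit and Rankine degrees are the same size, so the interval is unchanged: 65.0.

65.0°R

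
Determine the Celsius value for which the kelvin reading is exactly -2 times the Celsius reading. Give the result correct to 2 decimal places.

Let C be the Celsius reading. The kelvin reading is K = 1·C + 273.15.
Require K = -2·C: 1·C + 273.15 = -2·C.
(3)·C = -273.15  ⇒  C = -91.05.

-91.05°C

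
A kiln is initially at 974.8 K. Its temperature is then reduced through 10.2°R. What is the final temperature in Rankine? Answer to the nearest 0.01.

Initial temperature in Celsius: 974.8 - 273.15 = 701.6500°C.
The 10.2°R change is an interval, so only the factor 5/9 applies: -10.2 × 5/9 = -5.6667°C.
Final Celsius temperature: 701.6500 - 5.6667 = 695.9833°C.
In Rankine: 695.9833 × 1.8 + 491.67 = 1744.44°R.

1744.44°R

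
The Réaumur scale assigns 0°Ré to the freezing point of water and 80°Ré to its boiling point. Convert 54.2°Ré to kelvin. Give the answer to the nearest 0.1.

Linear interpolation between the fixed points: C = (54.2 - 0) × 100 / (80 - 0) = 67.7500°C.
Then 67.7500 + 273.15 = 340.9 K.

340.9 K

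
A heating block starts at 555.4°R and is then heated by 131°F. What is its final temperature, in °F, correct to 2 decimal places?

226.73°F

Initial temperature in Celsius: (555.4 - 491.67) × 5/9 = 35.4056°C.
The 131°F change is an interval, so only the factor 5/9 applies: +131 × 5/9 = +72.7778°C.
Final Celsius temperature: 35.4056 + 72.7778 = 108.1833°C.
In Fahrenheit: 108.1833 × 1.8 + 32 = 226.73°F.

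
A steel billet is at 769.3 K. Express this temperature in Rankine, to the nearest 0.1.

In Celsius: 769.3 - 273.15 = 496.1500°C.
In Rankine: 496.1500 × 1.8 + 491.67 = 1384.7°R.

1384.7°R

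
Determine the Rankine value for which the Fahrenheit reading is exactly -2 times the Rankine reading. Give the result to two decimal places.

Let R be the Rankine reading. The Fahrenheit reading is F = 1·R - 459.67.
Require F = -2·R: 1·R - 459.67 = -2·R.
(3)·R = 459.67  ⇒  R = 153.22.

153.22°R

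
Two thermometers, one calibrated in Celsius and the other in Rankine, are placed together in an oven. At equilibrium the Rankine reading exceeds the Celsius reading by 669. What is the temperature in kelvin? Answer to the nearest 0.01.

494.81 K

Let x be the Celsius reading; then the Rankine reading is 1.8·x + 491.67.
(1.8·x + 491.67) - x = 669  ⇒  (0.8)·x = 177.33  ⇒  x = 221.6625°C.
In kelvin: 221.6625 + 273.15 = 494.81 K.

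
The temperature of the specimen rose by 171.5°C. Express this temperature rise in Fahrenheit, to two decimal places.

For a temperature interval the offset drops out; only the factor 1.8 applies.
171.5 × 1.8 = 308.70.

308.70°F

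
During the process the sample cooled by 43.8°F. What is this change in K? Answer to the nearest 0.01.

24.33 K

Only the scale ratio 5/9 matters for a change in temperature.
43.8 × 5/9 = 24.33.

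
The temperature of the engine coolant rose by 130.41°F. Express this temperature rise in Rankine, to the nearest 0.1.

Fahrenheit and Rankine degrees are the same size, so the interval is unchanged: 130.4.

130.4°R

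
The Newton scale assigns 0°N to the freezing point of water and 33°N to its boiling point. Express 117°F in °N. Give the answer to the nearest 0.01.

15.58°N

First in Celsius: (117 - 32) × 5/9 = 47.2222°C.
Linearly onto the Newton scale: 0 + (47.2222 / 100) × (33 - 0) = 15.58°N.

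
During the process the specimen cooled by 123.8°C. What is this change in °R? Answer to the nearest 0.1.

An interval of 1°C corresponds to 1.8°R.
123.8 × 1.8 = 222.8.

222.8°R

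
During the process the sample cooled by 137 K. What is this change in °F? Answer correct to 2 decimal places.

246.60°F

Only the scale ratio 1.8 matters for a change in temperature.
137 × 1.8 = 246.60.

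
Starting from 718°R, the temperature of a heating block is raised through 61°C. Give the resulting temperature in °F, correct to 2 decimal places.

368.13°F

Initial temperature in Celsius: (718 - 491.67) × 5/9 = 125.7389°C.
Final Celsius temperature: 125.7389 + 61.0000 = 186.7389°C.
In Fahrenheit: 186.7389 × 1.8 + 32 = 368.13°F.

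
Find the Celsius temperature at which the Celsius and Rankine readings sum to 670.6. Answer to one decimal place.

63.9°C

Let C be the Celsius reading. The Rankine reading is R = 1.8·C + 491.67.
Require C + R = 670.6: (2.8)·C + 491.67 = 670.6.
C = (670.6 - 491.67) / (2.8) = 63.9.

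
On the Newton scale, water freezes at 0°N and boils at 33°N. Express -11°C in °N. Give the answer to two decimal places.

-3.63°N

Linearly onto the Newton scale: 0 + (-11.0000 / 100) × (33 - 0) = -3.63°N.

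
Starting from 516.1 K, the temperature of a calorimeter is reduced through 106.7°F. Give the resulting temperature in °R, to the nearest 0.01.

822.28°R

Initial temperature in Celsius: 516.1 - 273.15 = 242.9500°C.
The 106.7°F change is an interval, so only the factor 5/9 applies: -106.7 × 5/9 = -59.2778°C.
Final Celsius temperature: 242.9500 - 59.2778 = 183.6722°C.
In Rankine: 183.6722 × 1.8 + 491.67 = 822.28°R.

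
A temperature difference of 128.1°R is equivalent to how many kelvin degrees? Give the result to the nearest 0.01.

71.17 K

Only the scale ratio 5/9 matters for a change in temperature.
128.1 × 5/9 = 71.17.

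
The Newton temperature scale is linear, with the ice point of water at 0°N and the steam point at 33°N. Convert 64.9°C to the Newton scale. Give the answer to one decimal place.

Linearly onto the Newton scale: 0 + (64.9000 / 100) × (33 - 0) = 21.4°N.

21.4°N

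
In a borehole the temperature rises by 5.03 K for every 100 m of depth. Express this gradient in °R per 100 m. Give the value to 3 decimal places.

The quantity depends on a temperature interval, so only the ratio of degree sizes applies; the offset between the scales is irrelevant.
A change of 1 K is a change of 1.8°R, so 5.03 × 1.8 = 9.054.

9.054 °R/100 m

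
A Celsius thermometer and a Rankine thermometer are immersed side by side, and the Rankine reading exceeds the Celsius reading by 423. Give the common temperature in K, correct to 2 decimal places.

187.31 K

Let x be the Celsius reading; then the Rankine reading is 1.8·x + 491.67.
(1.8·x + 491.67) - x = 423  ⇒  (0.8)·x = -68.67  ⇒  x = -85.8375°C.
In kelvin: -85.8375 + 273.15 = 187.31 K.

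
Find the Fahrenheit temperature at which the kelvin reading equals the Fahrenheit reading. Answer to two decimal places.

Let F be the Fahrenheit reading. The kelvin reading is K = 5/9·F + 255.372.
Set K = F: 5/9·F + 255.372 = F.
(-4/9)·F = -255.372  ⇒  F = 574.59.

574.59°F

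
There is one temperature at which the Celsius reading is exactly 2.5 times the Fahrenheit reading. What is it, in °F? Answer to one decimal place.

Let F be the Fahrenheit reading. The Celsius reading is C = 5/9·F - 17.7778.
Require C = 2.5·F: 5/9·F - 17.7778 = 2.5·F.
(-35/18)·F = 17.7778  ⇒  F = -9.1.

-9.1°F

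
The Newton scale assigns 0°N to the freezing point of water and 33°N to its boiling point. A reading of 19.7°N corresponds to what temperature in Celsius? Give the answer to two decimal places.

59.70°C

Linear interpolation between the fixed points: C = (19.7 - 0) × 100 / (33 - 0) = 59.6970°C.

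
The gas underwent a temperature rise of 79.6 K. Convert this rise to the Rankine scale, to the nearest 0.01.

143.28°R

For a temperature interval the offset drops out; only the factor 1.8 applies.
79.6 × 1.8 = 143.28.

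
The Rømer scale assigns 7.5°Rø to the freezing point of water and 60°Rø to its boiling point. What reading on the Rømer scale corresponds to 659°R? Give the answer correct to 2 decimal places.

First in Celsius: (659 - 491.67) × 5/9 = 92.9611°C.
Linearly onto the Rømer scale: 7.5 + (92.9611 / 100) × (60 - 7.5) = 56.30°Rø.

56.30°Rø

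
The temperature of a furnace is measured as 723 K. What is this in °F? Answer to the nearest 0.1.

In Celsius: 723 - 273.15 = 449.8500°C.
In Fahrenheit: 449.8500 × 1.8 + 32 = 841.7°F.

841.7°F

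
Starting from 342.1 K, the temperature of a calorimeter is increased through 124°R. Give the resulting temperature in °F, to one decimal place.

Initial temperature in Celsius: 342.1 - 273.15 = 68.9500°C.
The 124°R change is an interval, so only the factor 5/9 applies: +124 × 5/9 = +68.8889°C.
Final Celsius temperature: 68.9500 + 68.8889 = 137.8389°C.
In Fahrenheit: 137.8389 × 1.8 + 32 = 280.1°F.

280.1°F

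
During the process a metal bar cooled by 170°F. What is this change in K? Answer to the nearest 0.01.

94.44 K

An interval of 1°F corresponds to 5/9 K.
170 × 5/9 = 94.44.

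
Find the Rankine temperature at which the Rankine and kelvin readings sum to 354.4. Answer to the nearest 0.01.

Let R be the Rankine reading. The kelvin reading is K = 5/9·R.
Require R + K = 354.4: (14/9)·R = 354.4.
R = (354.4) / (14/9) = 227.83.

227.83°R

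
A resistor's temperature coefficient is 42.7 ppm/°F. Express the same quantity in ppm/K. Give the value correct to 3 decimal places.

76.860 ppm/K

Since only a temperature interval is involved, the additive offset between the scales drops out.
A change of 1 K is a change of 1.8°F, so per K the value is 42.7 × 1.8 = 76.860.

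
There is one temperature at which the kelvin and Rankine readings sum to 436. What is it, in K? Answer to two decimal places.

155.71 K

Let K be the kelvin reading. The Rankine reading is R = 1.8·K.
Require K + R = 436: (2.8)·K = 436.
K = (436) / (2.8) = 155.71.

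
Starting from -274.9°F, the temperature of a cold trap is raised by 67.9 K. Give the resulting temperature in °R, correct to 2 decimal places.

306.99°R

Initial temperature in Celsius: (-274.9 - 32) × 5/9 = -170.5000°C.
The 67.9 K change is an interval; Kelvin and Celsius degrees are the same size, so ΔC = +67.9°C.
Final Celsius temperature: -170.5000 + 67.9000 = -102.6000°C.
In Rankine: -102.6000 × 1.8 + 491.67 = 306.99°R.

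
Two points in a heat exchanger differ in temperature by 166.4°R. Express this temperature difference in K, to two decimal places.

92.44 K

Only the scale ratio 5/9 matters for a change in temperature.
166.4 × 5/9 = 92.44.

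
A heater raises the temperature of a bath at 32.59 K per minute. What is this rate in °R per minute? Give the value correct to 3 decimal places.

58.662 °R/minute

The quantity depends on a temperature interval, so only the ratio of degree sizes applies; the offset between the scales is irrelevant.
A change of 1 K is a change of 1.8°R, so 32.59 × 1.8 = 58.662.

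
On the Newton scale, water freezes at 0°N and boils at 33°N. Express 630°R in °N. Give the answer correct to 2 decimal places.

25.36°N

First in Celsius: (630 - 491.67) × 5/9 = 76.8500°C.
Linearly onto the Newton scale: 0 + (76.8500 / 100) × (33 - 0) = 25.36°N.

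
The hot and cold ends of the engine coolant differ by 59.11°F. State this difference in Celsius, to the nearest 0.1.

32.8°C

For a temperature interval the offset drops out; only the factor 5/9 applies.
59.11 × 5/9 = 32.8.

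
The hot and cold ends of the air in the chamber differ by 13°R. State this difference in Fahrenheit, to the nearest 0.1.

Rankine and Fahrenheit degrees are the same size, so the interval is unchanged: 13.0.

13.0°F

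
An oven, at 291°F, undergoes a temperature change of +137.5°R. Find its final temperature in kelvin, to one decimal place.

493.4 K

Initial temperature in Celsius: (291 - 32) × 5/9 = 143.8889°C.
The 137.5°R change is an interval, so only the factor 5/9 applies: +137.5 × 5/9 = +76.3889°C.
Final Celsius temperature: 143.8889 + 76.3889 = 220.2778°C.
In kelvin: 220.2778 + 273.15 = 493.4 K.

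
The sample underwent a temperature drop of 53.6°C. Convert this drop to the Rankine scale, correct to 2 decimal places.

Only the scale ratio 1.8 matters for a change in temperature.
53.6 × 1.8 = 96.48.

96.48°R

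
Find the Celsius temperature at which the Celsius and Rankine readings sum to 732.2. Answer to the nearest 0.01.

85.90°C

Let C be the Celsius reading. The Rankine reading is R = 1.8·C + 491.67.
Require C + R = 732.2: (2.8)·C + 491.67 = 732.2.
C = (732.2 - 491.67) / (2.8) = 85.90.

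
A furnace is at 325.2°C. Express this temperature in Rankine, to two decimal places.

In Rankine: 325.2000 × 1.8 + 491.67 = 1077.03°R.

1077.03°R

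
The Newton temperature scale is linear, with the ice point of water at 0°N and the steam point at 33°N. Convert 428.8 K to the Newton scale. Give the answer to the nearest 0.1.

51.4°N

First in Celsius: 428.8 - 273.15 = 155.6500°C.
Linearly onto the Newton scale: 0 + (155.6500 / 100) × (33 - 0) = 51.4°N.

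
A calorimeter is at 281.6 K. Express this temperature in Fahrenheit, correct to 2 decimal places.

In Celsius: 281.6 - 273.15 = 8.4500°C.
In Fahrenheit: 8.4500 × 1.8 + 32 = 47.21°F.

47.21°F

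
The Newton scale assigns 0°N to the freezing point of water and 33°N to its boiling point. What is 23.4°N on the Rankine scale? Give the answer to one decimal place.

619.3°R

Linear interpolation between the fixed points: C = (23.4 - 0) × 100 / (33 - 0) = 70.9091°C.
Then 70.9091 × 1.8 + 491.67 = 619.3°R.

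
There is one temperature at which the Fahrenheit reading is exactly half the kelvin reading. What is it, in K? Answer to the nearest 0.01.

353.59 K

Let K be the kelvin reading. The Fahrenheit reading is F = 1.8·K - 459.67.
Require F = 0.5·K: 1.8·K - 459.67 = 0.5·K.
(1.3)·K = 459.67  ⇒  K = 353.59.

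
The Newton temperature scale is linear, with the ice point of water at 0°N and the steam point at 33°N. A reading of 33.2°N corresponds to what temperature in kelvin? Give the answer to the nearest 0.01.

Linear interpolation between the fixed points: C = (33.2 - 0) × 100 / (33 - 0) = 100.6061°C.
Then 100.6061 + 273.15 = 373.76 K.

373.76 K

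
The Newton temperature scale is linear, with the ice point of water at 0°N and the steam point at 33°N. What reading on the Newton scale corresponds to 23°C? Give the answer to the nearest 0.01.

7.59°N

Linearly onto the Newton scale: 0 + (23.0000 / 100) × (33 - 0) = 7.59°N.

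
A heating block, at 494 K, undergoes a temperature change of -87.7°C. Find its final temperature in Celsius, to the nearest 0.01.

133.15°C

Initial temperature in Celsius: 494 - 273.15 = 220.8500°C.
Final Celsius temperature: 220.8500 - 87.7000 = 133.1500°C.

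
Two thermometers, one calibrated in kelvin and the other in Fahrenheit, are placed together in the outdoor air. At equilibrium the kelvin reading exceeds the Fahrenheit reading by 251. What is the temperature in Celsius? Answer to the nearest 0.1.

-12.3°C

Let x be the kelvin reading; then the Fahrenheit reading is 1.8·x - 459.67.
(1.8·x - 459.67) - x = -251  ⇒  (0.8)·x = 208.67  ⇒  x = 260.8375 K.
In Celsius: 260.8375 - 273.15 = -12.3°C.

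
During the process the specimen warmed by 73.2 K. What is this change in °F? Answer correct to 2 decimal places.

131.76°F

For a temperature interval the offset drops out; only the factor 1.8 applies.
73.2 × 1.8 = 131.76.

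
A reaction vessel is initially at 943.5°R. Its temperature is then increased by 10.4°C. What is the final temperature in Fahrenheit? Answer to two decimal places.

Initial temperature in Celsius: (943.5 - 491.67) × 5/9 = 251.0167°C.
Final Celsius temperature: 251.0167 + 10.4000 = 261.4167°C.
In Fahrenheit: 261.4167 × 1.8 + 32 = 502.55°F.

502.55°F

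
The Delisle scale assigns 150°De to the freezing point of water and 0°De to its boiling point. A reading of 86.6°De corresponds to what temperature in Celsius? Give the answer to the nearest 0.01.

Linear interpolation between the fixed points: C = (86.6 - 150) × 100 / (0 - 150) = 42.2667°C.

42.27°C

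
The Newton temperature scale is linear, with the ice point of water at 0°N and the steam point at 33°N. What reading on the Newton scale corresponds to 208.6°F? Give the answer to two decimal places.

First in Celsius: (208.6 - 32) × 5/9 = 98.1111°C.
Linearly onto the Newton scale: 0 + (98.1111 / 100) × (33 - 0) = 32.38°N.

32.38°N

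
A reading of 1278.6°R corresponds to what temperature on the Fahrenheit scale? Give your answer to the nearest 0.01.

In Celsius: (1278.6 - 491.67) × 5/9 = 437.1833°C.
In Fahrenheit: 437.1833 × 1.8 + 32 = 818.93°F.

818.93°F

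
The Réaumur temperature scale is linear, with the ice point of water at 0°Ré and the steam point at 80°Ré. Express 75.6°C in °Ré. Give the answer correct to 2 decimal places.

Linearly onto the Réaumur scale: 0 + (75.6000 / 100) × (80 - 0) = 60.48°Ré.

60.48°Ré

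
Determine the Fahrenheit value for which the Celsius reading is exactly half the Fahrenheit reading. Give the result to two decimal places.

320.00°F

Let F be the Fahrenheit reading. The Celsius reading is C = 5/9·F - 17.7778.
Require C = 0.5·F: 5/9·F - 17.7778 = 0.5·F.
(1/18)·F = 17.7778  ⇒  F = 320.00.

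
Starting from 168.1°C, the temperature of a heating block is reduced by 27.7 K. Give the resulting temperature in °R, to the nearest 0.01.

744.39°R

The 27.7 K change is an interval; Kelvin and Celsius degrees are the same size, so ΔC = -27.7°C.
Final Celsius temperature: 168.1000 - 27.7000 = 140.4000°C.
In Rankine: 140.4000 × 1.8 + 491.67 = 744.39°R.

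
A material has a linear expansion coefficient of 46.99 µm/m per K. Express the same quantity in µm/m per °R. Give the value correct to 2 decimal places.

26.11 µm/m per °R

The quantity depends on a temperature interval, so only the ratio of degree sizes applies; the offset between the scales is irrelevant.
A change of 1°R is a change of 5/9 K, so per °R the value is 46.99 × 5/9 = 26.11.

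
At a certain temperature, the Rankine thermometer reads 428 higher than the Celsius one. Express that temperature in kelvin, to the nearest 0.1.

Let x be the Celsius reading; then the Rankine reading is 1.8·x + 491.67.
(1.8·x + 491.67) - x = 428  ⇒  (0.8)·x = -63.67  ⇒  x = -79.5875°C.
In kelvin: -79.5875 + 273.15 = 193.6 K.

193.6 K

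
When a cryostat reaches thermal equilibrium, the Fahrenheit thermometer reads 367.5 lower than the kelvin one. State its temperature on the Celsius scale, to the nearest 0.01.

-157.94°C

Let x be the kelvin reading; then the Fahrenheit reading is 1.8·x - 459.67.
(1.8·x - 459.67) - x = -367.5  ⇒  (0.8)·x = 92.17  ⇒  x = 115.2125 K.
In Celsius: 115.2125 - 273.15 = -157.94°C.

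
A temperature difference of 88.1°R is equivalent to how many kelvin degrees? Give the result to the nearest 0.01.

48.94 K

For a temperature interval the offset drops out; only the factor 5/9 applies.
88.1 × 5/9 = 48.94.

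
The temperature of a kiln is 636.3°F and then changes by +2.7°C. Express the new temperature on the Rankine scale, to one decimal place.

1100.8°R

Initial temperature in Celsius: (636.3 - 32) × 5/9 = 335.7222°C.
Final Celsius temperature: 335.7222 + 2.7000 = 338.4222°C.
In Rankine: 338.4222 × 1.8 + 491.67 = 1100.8°R.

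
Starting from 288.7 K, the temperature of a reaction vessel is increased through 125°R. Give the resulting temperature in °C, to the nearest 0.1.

85.0°C

Initial temperature in Celsius: 288.7 - 273.15 = 15.5500°C.
The 125°R change is an interval, so only the factor 5/9 applies: +125 × 5/9 = +69.4444°C.
Final Celsius temperature: 15.5500 + 69.4444 = 84.9944°C.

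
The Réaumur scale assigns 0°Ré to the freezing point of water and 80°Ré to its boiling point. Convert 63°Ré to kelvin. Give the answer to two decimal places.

351.90 K

Linear interpolation between the fixed points: C = (63 - 0) × 100 / (80 - 0) = 78.7500°C.
Then 78.7500 + 273.15 = 351.90 K.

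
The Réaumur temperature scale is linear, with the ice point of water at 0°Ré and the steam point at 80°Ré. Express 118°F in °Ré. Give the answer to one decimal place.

First in Celsius: (118 - 32) × 5/9 = 47.7778°C.
Linearly onto the Réaumur scale: 0 + (47.7778 / 100) × (80 - 0) = 38.2°Ré.

38.2°Ré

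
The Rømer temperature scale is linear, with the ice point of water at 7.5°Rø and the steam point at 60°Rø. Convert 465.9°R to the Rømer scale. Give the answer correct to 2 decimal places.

-0.02°Rø

First in Celsius: (465.9 - 491.67) × 5/9 = -14.3167°C.
Linearly onto the Rømer scale: 7.5 + (-14.3167 / 100) × (60 - 7.5) = -0.02°Rø.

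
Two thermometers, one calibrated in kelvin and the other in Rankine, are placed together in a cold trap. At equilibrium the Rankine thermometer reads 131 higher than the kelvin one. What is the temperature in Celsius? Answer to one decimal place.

-109.4°C

Let x be the kelvin reading; then the Rankine reading is 1.8·x.
(1.8·x) - x = 131  ⇒  (0.8)·x = 131  ⇒  x = 163.7500 K.
In Celsius: 163.75 - 273.15 = -109.4°C.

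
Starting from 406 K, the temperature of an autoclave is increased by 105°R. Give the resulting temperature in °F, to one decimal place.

Initial temperature in Celsius: 406 - 273.15 = 132.8500°C.
The 105°R change is an interval, so only the factor 5/9 applies: +105 × 5/9 = +58.3333°C.
Final Celsius temperature: 132.8500 + 58.3333 = 191.1833°C.
In Fahrenheit: 191.1833 × 1.8 + 32 = 376.1°F.

376.1°F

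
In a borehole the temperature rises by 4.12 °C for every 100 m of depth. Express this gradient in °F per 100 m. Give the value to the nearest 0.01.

Since only a temperature interval is involved, the additive offset between the scales drops out.
A change of 1°C is a change of 1.8°F, so 4.12 × 1.8 = 7.42.

7.42 °F/100 m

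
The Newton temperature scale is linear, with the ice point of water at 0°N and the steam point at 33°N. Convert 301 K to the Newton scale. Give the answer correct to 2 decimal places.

First in Celsius: 301 - 273.15 = 27.8500°C.
Linearly onto the Newton scale: 0 + (27.8500 / 100) × (33 - 0) = 9.19°N.

9.19°N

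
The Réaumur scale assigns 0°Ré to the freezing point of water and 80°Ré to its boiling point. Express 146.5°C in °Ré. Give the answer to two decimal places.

Linearly onto the Réaumur scale: 0 + (146.5000 / 100) × (80 - 0) = 117.20°Ré.

117.20°Ré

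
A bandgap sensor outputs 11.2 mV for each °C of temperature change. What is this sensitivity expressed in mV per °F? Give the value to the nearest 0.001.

6.222 mV per °F

The quantity depends on a temperature interval, so only the ratio of degree sizes applies; the offset between the scales is irrelevant.
A change of 1°F is a change of 5/9°C, so per °F the value is 11.2 × 5/9 = 6.222.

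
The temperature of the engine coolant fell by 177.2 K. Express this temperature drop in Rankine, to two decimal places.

For a temperature interval the offset drops out; only the factor 1.8 applies.
177.2 × 1.8 = 318.96.

318.96°R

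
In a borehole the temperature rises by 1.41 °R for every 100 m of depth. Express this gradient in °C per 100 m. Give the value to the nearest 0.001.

Since only a temperature interval is involved, the additive offset between the scales drops out.
A change of 1°R is a change of 5/9°C, so 1.41 × 5/9 = 0.783.

0.783 °C/100 m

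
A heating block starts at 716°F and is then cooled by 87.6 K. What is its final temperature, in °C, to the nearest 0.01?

292.40°C

Initial temperature in Celsius: (716 - 32) × 5/9 = 380.0000°C.
The 87.6 K change is an interval; Kelvin and Celsius degrees are the same size, so ΔC = -87.6°C.
Final Celsius temperature: 380.0000 - 87.6000 = 292.4000°C.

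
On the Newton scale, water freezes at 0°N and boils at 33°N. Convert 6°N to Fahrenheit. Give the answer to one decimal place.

64.7°F

Linear interpolation between the fixed points: C = (6 - 0) × 100 / (33 - 0) = 18.1818°C.
Then 18.1818 × 1.8 + 32 = 64.7°F.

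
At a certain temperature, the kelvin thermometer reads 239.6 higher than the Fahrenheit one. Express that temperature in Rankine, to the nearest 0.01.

495.16°R

Let x be the Fahrenheit reading; then the kelvin reading is 5/9·x + 255.372.
(5/9·x + 255.372) - x = 239.6  ⇒  (-4/9)·x = -15.7722  ⇒  x = 35.4875°F.
In Celsius: (35.4875 - 32) × 5/9 = 1.9375°C.
In Rankine: 1.9375 × 1.8 + 491.67 = 495.16°R.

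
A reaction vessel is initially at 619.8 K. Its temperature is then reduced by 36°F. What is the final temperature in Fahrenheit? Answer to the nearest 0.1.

Initial temperature in Celsius: 619.8 - 273.15 = 346.6500°C.
The 36°F change is an interval, so only the factor 5/9 applies: -36 × 5/9 = -20.0000°C.
Final Celsius temperature: 346.6500 - 20.0000 = 326.6500°C.
In Fahrenheit: 326.6500 × 1.8 + 32 = 620.0°F.

620.0°F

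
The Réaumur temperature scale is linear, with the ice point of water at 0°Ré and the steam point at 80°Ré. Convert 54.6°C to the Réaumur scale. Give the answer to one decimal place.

Linearly onto the Réaumur scale: 0 + (54.6000 / 100) × (80 - 0) = 43.7°Ré.

43.7°Ré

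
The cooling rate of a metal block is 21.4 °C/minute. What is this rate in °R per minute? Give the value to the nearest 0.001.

Since only a temperature interval is involved, the additive offset between the scales drops out.
A change of 1°C is a change of 1.8°R, so 21.4 × 1.8 = 38.520.

38.520 °R/minute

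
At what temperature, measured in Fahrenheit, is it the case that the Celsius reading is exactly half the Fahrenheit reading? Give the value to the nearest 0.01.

Let F be the Fahrenheit reading. The Celsius reading is C = 5/9·F - 17.7778.
Require C = 0.5·F: 5/9·F - 17.7778 = 0.5·F.
(1/18)·F = 17.7778  ⇒  F = 320.00.

320.00°F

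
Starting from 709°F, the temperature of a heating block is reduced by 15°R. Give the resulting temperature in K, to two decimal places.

Initial temperature in Celsius: (709 - 32) × 5/9 = 376.1111°C.
The 15°R change is an interval, so only the factor 5/9 applies: -15 × 5/9 = -8.3333°C.
Final Celsius temperature: 376.1111 - 8.3333 = 367.7778°C.
In kelvin: 367.7778 + 273.15 = 640.93 K.

640.93 K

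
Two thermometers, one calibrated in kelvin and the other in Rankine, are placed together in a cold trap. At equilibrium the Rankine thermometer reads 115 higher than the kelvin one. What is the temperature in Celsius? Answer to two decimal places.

-129.40°C

Let x be the kelvin reading; then the Rankine reading is 1.8·x.
(1.8·x) - x = 115  ⇒  (0.8)·x = 115  ⇒  x = 143.7500 K.
In Celsius: 143.75 - 273.15 = -129.40°C.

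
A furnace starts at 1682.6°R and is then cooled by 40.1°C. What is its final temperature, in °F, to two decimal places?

1150.75°F

Initial temperature in Celsius: (1682.6 - 491.67) × 5/9 = 661.6278°C.
Final Celsius temperature: 661.6278 - 40.1000 = 621.5278°C.
In Fahrenheit: 621.5278 × 1.8 + 32 = 1150.75°F.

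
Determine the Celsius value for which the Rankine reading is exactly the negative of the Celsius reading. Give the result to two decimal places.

-175.60°C

Let C be the Celsius reading. The Rankine reading is R = 1.8·C + 491.67.
Require R = -1·C: 1.8·C + 491.67 = -1·C.
(2.8)·C = -491.67  ⇒  C = -175.60.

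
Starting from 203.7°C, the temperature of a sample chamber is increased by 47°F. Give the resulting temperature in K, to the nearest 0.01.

The 47°F change is an interval, so only the factor 5/9 applies: +47 × 5/9 = +26.1111°C.
Final Celsius temperature: 203.7000 + 26.1111 = 229.8111°C.
In kelvin: 229.8111 + 273.15 = 502.96 K.

502.96 K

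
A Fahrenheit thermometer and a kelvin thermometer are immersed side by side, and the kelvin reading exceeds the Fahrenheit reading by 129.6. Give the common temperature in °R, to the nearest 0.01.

Let x be the Fahrenheit reading; then the kelvin reading is 5/9·x + 255.372.
(5/9·x + 255.372) - x = 129.6  ⇒  (-4/9)·x = -125.772  ⇒  x = 282.9875°F.
In Celsius: (282.9875 - 32) × 5/9 = 139.4375°C.
In Rankine: 139.4375 × 1.8 + 491.67 = 742.66°R.

742.66°R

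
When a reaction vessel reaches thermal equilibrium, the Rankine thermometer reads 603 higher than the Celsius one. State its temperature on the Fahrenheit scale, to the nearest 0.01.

282.49°F

Let x be the Celsius reading; then the Rankine reading is 1.8·x + 491.67.
(1.8·x + 491.67) - x = 603  ⇒  (0.8)·x = 111.33  ⇒  x = 139.1625°C.
In Fahrenheit: 139.1625 × 1.8 + 32 = 282.49°F.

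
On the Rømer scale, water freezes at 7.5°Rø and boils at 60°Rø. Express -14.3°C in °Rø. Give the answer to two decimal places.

-0.01°Rø

Linearly onto the Rømer scale: 7.5 + (-14.3000 / 100) × (60 - 7.5) = -0.01°Rø.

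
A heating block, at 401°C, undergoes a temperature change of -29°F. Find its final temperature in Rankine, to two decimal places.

The 29°F change is an interval, so only the factor 5/9 applies: -29 × 5/9 = -16.1111°C.
Final Celsius temperature: 401.0000 - 16.1111 = 384.8889°C.
In Rankine: 384.8889 × 1.8 + 491.67 = 1184.47°R.

1184.47°R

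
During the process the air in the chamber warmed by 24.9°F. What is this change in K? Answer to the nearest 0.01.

An interval of 1°F corresponds to 5/9 K.
24.9 × 5/9 = 13.83.

13.83 K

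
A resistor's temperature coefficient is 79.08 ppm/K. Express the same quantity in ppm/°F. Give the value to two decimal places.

Since only a temperature interval is involved, the additive offset between the scales drops out.
A change of 1°F is a change of 5/9 K, so per °F the value is 79.08 × 5/9 = 43.93.

43.93 ppm/°F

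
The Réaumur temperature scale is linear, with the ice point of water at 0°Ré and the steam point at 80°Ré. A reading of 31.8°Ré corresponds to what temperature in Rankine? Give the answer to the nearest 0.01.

563.22°R

Linear interpolation between the fixed points: C = (31.8 - 0) × 100 / (80 - 0) = 39.7500°C.
Then 39.7500 × 1.8 + 491.67 = 563.22°R.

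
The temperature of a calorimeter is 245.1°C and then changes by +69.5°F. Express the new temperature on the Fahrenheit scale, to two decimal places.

The 69.5°F change is an interval, so only the factor 5/9 applies: +69.5 × 5/9 = +38.6111°C.
Final Celsius temperature: 245.1000 + 38.6111 = 283.7111°C.
In Fahrenheit: 283.7111 × 1.8 + 32 = 542.68°F.

542.68°F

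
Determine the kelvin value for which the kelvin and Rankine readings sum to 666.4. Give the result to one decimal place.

Let K be the kelvin reading. The Rankine reading is R = 1.8·K.
Require K + R = 666.4: (2.8)·K = 666.4.
K = (666.4) / (2.8) = 238.0.

238.0 K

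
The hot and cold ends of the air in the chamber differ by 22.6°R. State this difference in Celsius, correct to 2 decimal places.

For a temperature interval the offset drops out; only the factor 5/9 applies.
22.6 × 5/9 = 12.56.

12.56°C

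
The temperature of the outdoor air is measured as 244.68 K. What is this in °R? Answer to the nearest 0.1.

440.4°R

In Celsius: 244.68 - 273.15 = -28.4700°C.
In Rankine: -28.4700 × 1.8 + 491.67 = 440.4°R.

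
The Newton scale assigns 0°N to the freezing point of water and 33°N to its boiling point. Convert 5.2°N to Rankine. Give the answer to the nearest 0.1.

Linear interpolation between the fixed points: C = (5.2 - 0) × 100 / (33 - 0) = 15.7576°C.
Then 15.7576 × 1.8 + 491.67 = 520.0°R.

520.0°R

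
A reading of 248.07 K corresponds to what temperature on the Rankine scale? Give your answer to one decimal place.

446.5°R

In Celsius: 248.07 - 273.15 = -25.0800°C.
In Rankine: -25.0800 × 1.8 + 491.67 = 446.5°R.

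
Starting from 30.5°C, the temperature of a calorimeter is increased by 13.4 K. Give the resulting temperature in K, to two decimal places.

The 13.4 K change is an interval; Kelvin and Celsius degrees are the same size, so ΔC = +13.4°C.
Final Celsius temperature: 30.5000 + 13.4000 = 43.9000°C.
In kelvin: 43.9000 + 273.15 = 317.05 K.

317.05 K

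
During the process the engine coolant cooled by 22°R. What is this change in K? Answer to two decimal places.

12.22 K

For a temperature interval the offset drops out; only the factor 5/9 applies.
22 × 5/9 = 12.22.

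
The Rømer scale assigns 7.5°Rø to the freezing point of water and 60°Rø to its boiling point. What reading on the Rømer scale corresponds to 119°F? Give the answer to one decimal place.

32.9°Rø

First in Celsius: (119 - 32) × 5/9 = 48.3333°C.
Linearly onto the Rømer scale: 7.5 + (48.3333 / 100) × (60 - 7.5) = 32.9°Rø.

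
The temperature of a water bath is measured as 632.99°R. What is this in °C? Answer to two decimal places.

78.51°C

In Celsius: (632.99 - 491.67) × 5/9 = 78.5111°C.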